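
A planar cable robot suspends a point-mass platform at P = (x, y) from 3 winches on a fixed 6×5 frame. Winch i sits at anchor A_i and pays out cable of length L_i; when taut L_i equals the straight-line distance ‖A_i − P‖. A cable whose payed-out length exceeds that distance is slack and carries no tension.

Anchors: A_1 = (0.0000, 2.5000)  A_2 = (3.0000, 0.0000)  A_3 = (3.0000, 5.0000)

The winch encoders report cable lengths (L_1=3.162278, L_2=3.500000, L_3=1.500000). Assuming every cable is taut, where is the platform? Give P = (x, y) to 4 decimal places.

circle eqns → linear via eq_j − eq_1; set q_j = A_j·A_j − L_j²
q_1 = 0.0000+6.2500−10.0000 = -3.7500
-6.0000·x + 5.0000·y = q_1−q_2 = -0.5000
-6.0000·x − 5.0000·y = q_1−q_3 = -35.5000
solve first two rows → x=3.0000, y=3.5000

(3.0000, 3.5000)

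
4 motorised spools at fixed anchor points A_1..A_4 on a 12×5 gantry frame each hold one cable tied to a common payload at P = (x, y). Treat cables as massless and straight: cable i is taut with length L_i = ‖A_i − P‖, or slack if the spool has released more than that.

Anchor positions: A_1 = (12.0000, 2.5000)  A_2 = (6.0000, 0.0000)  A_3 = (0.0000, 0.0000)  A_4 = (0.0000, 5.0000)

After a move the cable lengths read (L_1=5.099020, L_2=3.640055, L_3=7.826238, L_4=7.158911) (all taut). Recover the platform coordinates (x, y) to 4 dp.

expand ‖A_i−P‖²=L_i² and subtract eq 1 (c_i ≔ ‖A_i‖²−L_i²)
c_1 = 144.0000+6.2500−26.0000 = 124.2500
eq1−eq2 → [12.0000  5.0000]·P = 101.5000
eq1−eq3 → [24.0000  5.0000]·P = 185.5000
eq1−eq4 → [24.0000  -5.0000]·P = 150.5000
2×2 solve → P = (7.0000, 3.5000)
check cable 4: ‖A_4−P‖² = 51.2500 ≈ L_4² = 51.2500 ✓

(7.0000, 3.5000)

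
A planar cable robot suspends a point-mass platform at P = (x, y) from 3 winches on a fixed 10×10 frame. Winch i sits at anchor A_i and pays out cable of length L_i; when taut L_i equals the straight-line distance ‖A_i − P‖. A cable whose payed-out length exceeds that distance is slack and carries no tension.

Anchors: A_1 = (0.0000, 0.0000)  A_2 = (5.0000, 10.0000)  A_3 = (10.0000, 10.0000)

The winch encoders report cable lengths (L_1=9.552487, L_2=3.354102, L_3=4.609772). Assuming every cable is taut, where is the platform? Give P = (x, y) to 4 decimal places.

each cable: (A_i−P)·(A_i−P) = L_i²; let k_i = ‖A_i‖²−L_i²
k_1 = 0.0000+0.0000−91.2500 = -91.2500
row 1: -10.0000x − 20.0000y = -205.0000  (k_2=113.7500)
row 2: -20.0000x − 20.0000y = -270.0000  (k_3=178.7500)
Cramer on rows 1–2 → x = 6.5000, y = 7.0000

(6.5000, 7.0000)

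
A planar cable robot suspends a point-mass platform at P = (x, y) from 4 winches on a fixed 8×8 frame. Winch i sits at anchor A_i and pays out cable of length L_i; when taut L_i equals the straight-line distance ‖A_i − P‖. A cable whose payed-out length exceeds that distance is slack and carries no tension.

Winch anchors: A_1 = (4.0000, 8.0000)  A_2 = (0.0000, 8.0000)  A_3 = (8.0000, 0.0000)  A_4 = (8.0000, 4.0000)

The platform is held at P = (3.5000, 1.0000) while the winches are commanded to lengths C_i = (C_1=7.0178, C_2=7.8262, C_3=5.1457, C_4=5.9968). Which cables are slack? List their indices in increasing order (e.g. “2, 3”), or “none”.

i=1: geometric 7.0178 vs commanded 7.0178 ⇒ taut
i=2: geometric 7.8262 vs commanded 7.8262 ⇒ taut
i=3: geometric 4.6098 vs commanded 5.1457 ⇒ slack
i=4: geometric 5.4083 vs commanded 5.9968 ⇒ slack

3, 4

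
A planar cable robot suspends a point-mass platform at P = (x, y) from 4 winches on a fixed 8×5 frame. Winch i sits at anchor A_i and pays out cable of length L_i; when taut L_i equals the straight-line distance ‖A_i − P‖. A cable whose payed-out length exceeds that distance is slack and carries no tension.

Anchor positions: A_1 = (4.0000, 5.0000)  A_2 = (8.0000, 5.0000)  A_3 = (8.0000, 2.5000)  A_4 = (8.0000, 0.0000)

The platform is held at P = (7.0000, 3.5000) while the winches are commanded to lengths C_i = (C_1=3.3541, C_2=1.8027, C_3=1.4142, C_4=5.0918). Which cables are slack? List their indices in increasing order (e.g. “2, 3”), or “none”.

4

i=1: geometric 3.3541 vs commanded 3.3541 ⇒ taut
i=2: geometric 1.8028 vs commanded 1.8027 ⇒ taut
i=3: geometric 1.4142 vs commanded 1.4142 ⇒ taut
i=4: geometric 3.6401 vs commanded 5.0918 ⇒ slack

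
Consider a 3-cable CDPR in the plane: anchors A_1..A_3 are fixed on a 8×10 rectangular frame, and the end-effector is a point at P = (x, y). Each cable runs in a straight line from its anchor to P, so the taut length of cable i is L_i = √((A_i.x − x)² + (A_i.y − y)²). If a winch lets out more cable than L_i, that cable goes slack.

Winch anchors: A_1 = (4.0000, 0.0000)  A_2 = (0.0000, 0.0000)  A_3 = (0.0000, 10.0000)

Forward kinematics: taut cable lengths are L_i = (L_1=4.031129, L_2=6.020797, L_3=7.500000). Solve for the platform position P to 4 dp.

expand ‖A_i−P‖²=L_i² and subtract eq 1 (q_i ≔ ‖A_i‖²−L_i²)
q_1 = 16.0000+0.0000−16.2500 = -0.2500
eq1−eq2 → [8.0000  0.0000]·P = 36.0000
eq1−eq3 → [8.0000  -20.0000]·P = -44.0000
2×2 solve → P = (4.5000, 4.0000)

(4.5000, 4.0000)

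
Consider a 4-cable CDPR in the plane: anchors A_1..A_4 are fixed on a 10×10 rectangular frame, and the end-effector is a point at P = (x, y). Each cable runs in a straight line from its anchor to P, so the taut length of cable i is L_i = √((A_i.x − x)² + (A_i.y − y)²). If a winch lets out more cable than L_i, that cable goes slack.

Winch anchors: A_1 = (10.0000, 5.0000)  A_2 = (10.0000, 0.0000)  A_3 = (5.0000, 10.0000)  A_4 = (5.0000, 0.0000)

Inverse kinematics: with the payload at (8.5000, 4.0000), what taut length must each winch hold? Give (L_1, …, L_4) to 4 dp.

(1.8028, 4.2720, 6.9462, 5.3151)

L_1: Δ = A_1−P = (1.5000, 1.0000) → ‖Δ‖ = √3.2500 = 1.8028
L_2: Δ = A_2−P = (1.5000, -4.0000) → ‖Δ‖ = √18.2500 = 4.2720
L_3: Δ = A_3−P = (-3.5000, 6.0000) → ‖Δ‖ = √48.2500 = 6.9462
L_4: Δ = A_4−P = (-3.5000, -4.0000) → ‖Δ‖ = √28.2500 = 5.3151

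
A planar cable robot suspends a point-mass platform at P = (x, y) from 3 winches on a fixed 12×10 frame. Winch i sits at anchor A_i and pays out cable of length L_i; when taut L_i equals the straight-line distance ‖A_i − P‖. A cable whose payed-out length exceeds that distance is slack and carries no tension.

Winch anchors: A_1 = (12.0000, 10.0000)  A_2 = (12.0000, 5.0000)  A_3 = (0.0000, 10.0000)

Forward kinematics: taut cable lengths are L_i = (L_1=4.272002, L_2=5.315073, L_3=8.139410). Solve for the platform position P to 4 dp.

circle eqns → linear via eq_j − eq_1; set k_j = A_j·A_j − L_j²
k_1 = 144.0000+100.0000−18.2500 = 225.7500
0.0000·x + 10.0000·y = k_1−k_2 = 85.0000
24.0000·x + 0.0000·y = k_1−k_3 = 192.0000
solve first two rows → x=8.0000, y=8.5000

(8.0000, 8.5000)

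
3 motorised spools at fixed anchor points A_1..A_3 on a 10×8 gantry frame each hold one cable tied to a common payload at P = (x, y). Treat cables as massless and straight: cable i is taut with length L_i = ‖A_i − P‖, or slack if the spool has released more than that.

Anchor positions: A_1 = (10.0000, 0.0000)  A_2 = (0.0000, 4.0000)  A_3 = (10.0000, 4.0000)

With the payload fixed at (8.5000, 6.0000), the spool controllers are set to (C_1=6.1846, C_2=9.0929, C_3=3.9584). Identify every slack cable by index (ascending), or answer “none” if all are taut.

2, 3

cable 1: L_1 = ‖A_1−P‖ = 6.1847;  C_1 = 6.1846 → taut
cable 2: L_2 = ‖A_2−P‖ = 8.7321;  C_2 = 9.0929 → slack
cable 3: L_3 = ‖A_3−P‖ = 2.5000;  C_3 = 3.9584 → slack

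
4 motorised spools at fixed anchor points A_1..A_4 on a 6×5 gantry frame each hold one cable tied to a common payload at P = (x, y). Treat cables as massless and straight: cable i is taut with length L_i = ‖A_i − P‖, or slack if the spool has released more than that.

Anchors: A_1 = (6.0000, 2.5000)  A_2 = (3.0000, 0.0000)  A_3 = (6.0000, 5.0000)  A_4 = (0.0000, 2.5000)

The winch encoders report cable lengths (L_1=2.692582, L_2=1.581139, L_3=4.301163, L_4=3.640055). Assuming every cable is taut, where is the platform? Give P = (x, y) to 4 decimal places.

each cable: (A_i−P)·(A_i−P) = L_i²; let q_i = ‖A_i‖²−L_i²
q_1 = 36.0000+6.2500−7.2500 = 35.0000
row 1: 6.0000x + 5.0000y = 28.5000  (q_2=6.5000)
row 2: 0.0000x − 5.0000y = -7.5000  (q_3=42.5000)
row 3: 12.0000x + 0.0000y = 42.0000  (q_4=-7.0000)
Cramer on rows 1–2 → x = 3.5000, y = 1.5000
check cable 4: ‖A_4−P‖² = 13.2500 ≈ L_4² = 13.2500 ✓

(3.5000, 1.5000)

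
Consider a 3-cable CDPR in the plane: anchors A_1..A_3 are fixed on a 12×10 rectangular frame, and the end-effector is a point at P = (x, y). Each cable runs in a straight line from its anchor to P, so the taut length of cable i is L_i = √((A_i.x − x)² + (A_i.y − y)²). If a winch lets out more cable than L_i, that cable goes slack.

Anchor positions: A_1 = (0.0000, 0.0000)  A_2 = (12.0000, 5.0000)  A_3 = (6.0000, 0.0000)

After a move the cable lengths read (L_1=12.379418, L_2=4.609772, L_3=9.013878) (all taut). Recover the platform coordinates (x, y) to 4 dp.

circle eqns → linear via eq_j − eq_1; set c_j = A_j·A_j − L_j²
c_1 = 0.0000+0.0000−153.2500 = -153.2500
-24.0000·x − 10.0000·y = c_1−c_2 = -301.0000
-12.0000·x + 0.0000·y = c_1−c_3 = -108.0000
solve first two rows → x=9.0000, y=8.5000

(9.0000, 8.5000)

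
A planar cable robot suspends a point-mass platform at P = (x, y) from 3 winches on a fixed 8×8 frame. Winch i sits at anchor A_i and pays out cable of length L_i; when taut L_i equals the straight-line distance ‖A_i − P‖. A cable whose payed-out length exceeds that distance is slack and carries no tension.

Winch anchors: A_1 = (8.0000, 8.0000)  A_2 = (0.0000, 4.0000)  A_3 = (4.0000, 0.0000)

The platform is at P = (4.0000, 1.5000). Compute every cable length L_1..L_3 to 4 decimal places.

(7.6322, 4.7170, 1.5000)

L_1: Δ = A_1−P = (4.0000, 6.5000) → ‖Δ‖ = √58.2500 = 7.6322
L_2: Δ = A_2−P = (-4.0000, 2.5000) → ‖Δ‖ = √22.2500 = 4.7170
L_3: Δ = A_3−P = (0.0000, -1.5000) → ‖Δ‖ = √2.2500 = 1.5000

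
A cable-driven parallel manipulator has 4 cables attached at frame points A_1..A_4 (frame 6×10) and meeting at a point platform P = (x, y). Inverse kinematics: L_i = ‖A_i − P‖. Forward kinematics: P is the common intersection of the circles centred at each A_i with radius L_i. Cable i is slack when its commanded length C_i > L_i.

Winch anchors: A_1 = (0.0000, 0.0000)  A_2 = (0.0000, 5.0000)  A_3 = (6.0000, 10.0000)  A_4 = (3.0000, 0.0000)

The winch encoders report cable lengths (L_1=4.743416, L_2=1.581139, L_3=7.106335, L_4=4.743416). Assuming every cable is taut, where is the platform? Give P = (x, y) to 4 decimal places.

expand ‖A_i−P‖²=L_i² and subtract eq 1 (q_i ≔ ‖A_i‖²−L_i²)
q_1 = 0.0000+0.0000−22.5000 = -22.5000
eq1−eq2 → [0.0000  -10.0000]·P = -45.0000
eq1−eq3 → [-12.0000  -20.0000]·P = -108.0000
eq1−eq4 → [-6.0000  0.0000]·P = -9.0000
2×2 solve → P = (1.5000, 4.5000)
check cable 4: ‖A_4−P‖² = 22.5000 ≈ L_4² = 22.5000 ✓

(1.5000, 4.5000)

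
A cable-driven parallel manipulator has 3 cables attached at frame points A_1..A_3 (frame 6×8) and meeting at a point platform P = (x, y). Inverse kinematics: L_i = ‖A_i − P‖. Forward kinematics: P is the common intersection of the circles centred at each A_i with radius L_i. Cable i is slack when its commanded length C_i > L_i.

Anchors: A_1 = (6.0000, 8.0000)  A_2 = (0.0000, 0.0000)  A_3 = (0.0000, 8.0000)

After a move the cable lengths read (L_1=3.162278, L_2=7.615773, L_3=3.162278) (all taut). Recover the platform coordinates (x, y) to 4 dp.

(3.0000, 7.0000)

expand ‖A_i−P‖²=L_i² and subtract eq 1 (c_i ≔ ‖A_i‖²−L_i²)
c_1 = 36.0000+64.0000−10.0000 = 90.0000
eq1−eq2 → [12.0000  16.0000]·P = 148.0000
eq1−eq3 → [12.0000  0.0000]·P = 36.0000
2×2 solve → P = (3.0000, 7.0000)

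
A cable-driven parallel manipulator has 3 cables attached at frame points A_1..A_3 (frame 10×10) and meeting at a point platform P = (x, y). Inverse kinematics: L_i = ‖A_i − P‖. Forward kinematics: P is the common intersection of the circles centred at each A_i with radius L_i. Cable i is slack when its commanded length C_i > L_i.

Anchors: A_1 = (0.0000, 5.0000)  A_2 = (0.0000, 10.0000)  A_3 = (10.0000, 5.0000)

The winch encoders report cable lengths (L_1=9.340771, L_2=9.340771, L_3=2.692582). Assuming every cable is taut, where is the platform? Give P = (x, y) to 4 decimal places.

(9.0000, 7.5000)

expand ‖A_i−P‖²=L_i² and subtract eq 1 (k_i ≔ ‖A_i‖²−L_i²)
k_1 = 0.0000+25.0000−87.2500 = -62.2500
eq1−eq2 → [0.0000  -10.0000]·P = -75.0000
eq1−eq3 → [-20.0000  0.0000]·P = -180.0000
2×2 solve → P = (9.0000, 7.5000)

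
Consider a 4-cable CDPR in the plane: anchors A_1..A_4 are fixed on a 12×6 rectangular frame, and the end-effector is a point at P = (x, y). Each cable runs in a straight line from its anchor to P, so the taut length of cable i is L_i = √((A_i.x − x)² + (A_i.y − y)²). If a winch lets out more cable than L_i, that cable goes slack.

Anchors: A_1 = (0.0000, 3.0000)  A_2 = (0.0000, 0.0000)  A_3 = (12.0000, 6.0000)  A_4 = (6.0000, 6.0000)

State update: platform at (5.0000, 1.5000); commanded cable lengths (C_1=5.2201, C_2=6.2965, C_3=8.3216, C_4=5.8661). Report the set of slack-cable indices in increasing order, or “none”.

cable 1: L_1 = ‖A_1−P‖ = 5.2202;  C_1 = 5.2201 → taut
cable 2: L_2 = ‖A_2−P‖ = 5.2202;  C_2 = 6.2965 → slack
cable 3: L_3 = ‖A_3−P‖ = 8.3217;  C_3 = 8.3216 → taut
cable 4: L_4 = ‖A_4−P‖ = 4.6098;  C_4 = 5.8661 → slack

2, 4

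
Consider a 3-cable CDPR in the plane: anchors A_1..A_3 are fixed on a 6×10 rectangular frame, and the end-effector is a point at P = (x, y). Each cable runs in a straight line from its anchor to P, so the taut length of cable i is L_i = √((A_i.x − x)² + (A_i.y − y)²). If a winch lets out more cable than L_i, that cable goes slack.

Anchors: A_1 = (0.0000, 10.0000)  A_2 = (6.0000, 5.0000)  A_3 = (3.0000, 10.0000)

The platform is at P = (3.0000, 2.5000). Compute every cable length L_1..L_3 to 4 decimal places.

L_1: Δ = A_1−P = (-3.0000, 7.5000) → ‖Δ‖ = √65.2500 = 8.0777
L_2: Δ = A_2−P = (3.0000, 2.5000) → ‖Δ‖ = √15.2500 = 3.9051
L_3: Δ = A_3−P = (0.0000, 7.5000) → ‖Δ‖ = √56.2500 = 7.5000

(8.0777, 3.9051, 7.5000)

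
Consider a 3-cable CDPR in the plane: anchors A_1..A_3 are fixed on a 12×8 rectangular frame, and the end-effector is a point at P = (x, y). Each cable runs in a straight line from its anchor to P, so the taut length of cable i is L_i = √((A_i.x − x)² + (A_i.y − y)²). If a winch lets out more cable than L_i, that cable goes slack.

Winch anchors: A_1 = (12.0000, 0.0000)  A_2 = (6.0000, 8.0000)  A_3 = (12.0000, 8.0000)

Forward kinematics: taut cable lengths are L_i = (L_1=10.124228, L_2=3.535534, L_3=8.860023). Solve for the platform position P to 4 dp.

(3.5000, 5.5000)

expand ‖A_i−P‖²=L_i² and subtract eq 1 (q_i ≔ ‖A_i‖²−L_i²)
q_1 = 144.0000+0.0000−102.5000 = 41.5000
eq1−eq2 → [12.0000  -16.0000]·P = -46.0000
eq1−eq3 → [0.0000  -16.0000]·P = -88.0000
2×2 solve → P = (3.5000, 5.5000)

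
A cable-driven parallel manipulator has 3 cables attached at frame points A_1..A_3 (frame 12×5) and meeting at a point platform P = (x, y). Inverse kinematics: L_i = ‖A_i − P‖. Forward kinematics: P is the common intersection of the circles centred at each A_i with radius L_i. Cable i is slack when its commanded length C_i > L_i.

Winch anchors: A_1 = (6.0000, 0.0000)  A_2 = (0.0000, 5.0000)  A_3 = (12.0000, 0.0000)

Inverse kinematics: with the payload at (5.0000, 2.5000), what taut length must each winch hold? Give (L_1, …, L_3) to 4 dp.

(2.6926, 5.5902, 7.4330)

L_1 = √((6.0000−5.0000)² + (0.0000−2.5000)²) = 2.6926
L_2 = √((0.0000−5.0000)² + (5.0000−2.5000)²) = 5.5902
L_3 = √((12.0000−5.0000)² + (0.0000−2.5000)²) = 7.4330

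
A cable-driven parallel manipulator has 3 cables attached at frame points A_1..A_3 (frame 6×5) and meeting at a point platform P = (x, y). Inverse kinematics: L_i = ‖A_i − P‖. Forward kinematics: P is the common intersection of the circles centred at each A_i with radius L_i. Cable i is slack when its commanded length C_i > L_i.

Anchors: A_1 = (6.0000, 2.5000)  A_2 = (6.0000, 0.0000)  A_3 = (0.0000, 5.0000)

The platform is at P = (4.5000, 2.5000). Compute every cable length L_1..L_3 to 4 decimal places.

cable 1: Δx=1.5000, Δy=0.0000; L_1 = √(Δx²+Δy²) = 1.5000
cable 2: Δx=1.5000, Δy=-2.5000; L_2 = √(Δx²+Δy²) = 2.9155
cable 3: Δx=-4.5000, Δy=2.5000; L_3 = √(Δx²+Δy²) = 5.1478

(1.5000, 2.9155, 5.1478)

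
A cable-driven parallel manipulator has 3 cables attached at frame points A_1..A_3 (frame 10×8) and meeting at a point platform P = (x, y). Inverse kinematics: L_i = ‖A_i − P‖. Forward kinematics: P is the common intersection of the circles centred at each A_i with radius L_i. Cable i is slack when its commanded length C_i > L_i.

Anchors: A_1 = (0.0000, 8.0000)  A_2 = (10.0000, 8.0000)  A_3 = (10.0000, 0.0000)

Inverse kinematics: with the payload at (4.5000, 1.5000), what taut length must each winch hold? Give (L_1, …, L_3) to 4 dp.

L_1: Δ = A_1−P = (-4.5000, 6.5000) → ‖Δ‖ = √62.5000 = 7.9057
L_2: Δ = A_2−P = (5.5000, 6.5000) → ‖Δ‖ = √72.5000 = 8.5147
L_3: Δ = A_3−P = (5.5000, -1.5000) → ‖Δ‖ = √32.5000 = 5.7009

(7.9057, 8.5147, 5.7009)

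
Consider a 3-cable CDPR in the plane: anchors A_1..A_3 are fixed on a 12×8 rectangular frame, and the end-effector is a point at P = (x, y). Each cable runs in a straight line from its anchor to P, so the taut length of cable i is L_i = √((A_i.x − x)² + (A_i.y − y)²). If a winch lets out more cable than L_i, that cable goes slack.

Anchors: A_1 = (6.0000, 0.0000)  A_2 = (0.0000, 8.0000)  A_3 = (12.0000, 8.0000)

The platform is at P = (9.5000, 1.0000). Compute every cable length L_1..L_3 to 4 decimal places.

cable 1: Δx=-3.5000, Δy=-1.0000; L_1 = √(Δx²+Δy²) = 3.6401
cable 2: Δx=-9.5000, Δy=7.0000; L_2 = √(Δx²+Δy²) = 11.8004
cable 3: Δx=2.5000, Δy=7.0000; L_3 = √(Δx²+Δy²) = 7.4330

(3.6401, 11.8004, 7.4330)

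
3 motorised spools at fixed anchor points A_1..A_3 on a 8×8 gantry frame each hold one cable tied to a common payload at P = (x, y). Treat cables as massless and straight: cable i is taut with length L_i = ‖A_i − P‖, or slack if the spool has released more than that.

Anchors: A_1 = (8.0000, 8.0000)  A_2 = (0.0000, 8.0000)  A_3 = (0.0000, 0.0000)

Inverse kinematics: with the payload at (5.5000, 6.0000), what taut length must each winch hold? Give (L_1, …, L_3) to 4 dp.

L_1 = √((8.0000−5.5000)² + (8.0000−6.0000)²) = 3.2016
L_2 = √((0.0000−5.5000)² + (8.0000−6.0000)²) = 5.8523
L_3 = √((0.0000−5.5000)² + (0.0000−6.0000)²) = 8.1394

(3.2016, 5.8523, 8.1394)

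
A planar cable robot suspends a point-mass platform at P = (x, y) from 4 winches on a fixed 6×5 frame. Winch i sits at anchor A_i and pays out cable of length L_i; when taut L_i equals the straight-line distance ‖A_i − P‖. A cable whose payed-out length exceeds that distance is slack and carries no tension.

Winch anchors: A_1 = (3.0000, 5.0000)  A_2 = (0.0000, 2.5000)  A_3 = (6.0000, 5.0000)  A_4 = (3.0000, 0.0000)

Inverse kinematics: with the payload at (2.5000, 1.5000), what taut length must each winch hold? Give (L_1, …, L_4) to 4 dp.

L_1 = √((3.0000−2.5000)² + (5.0000−1.5000)²) = 3.5355
L_2 = √((0.0000−2.5000)² + (2.5000−1.5000)²) = 2.6926
L_3 = √((6.0000−2.5000)² + (5.0000−1.5000)²) = 4.9497
L_4 = √((3.0000−2.5000)² + (0.0000−1.5000)²) = 1.5811

(3.5355, 2.6926, 4.9497, 1.5811)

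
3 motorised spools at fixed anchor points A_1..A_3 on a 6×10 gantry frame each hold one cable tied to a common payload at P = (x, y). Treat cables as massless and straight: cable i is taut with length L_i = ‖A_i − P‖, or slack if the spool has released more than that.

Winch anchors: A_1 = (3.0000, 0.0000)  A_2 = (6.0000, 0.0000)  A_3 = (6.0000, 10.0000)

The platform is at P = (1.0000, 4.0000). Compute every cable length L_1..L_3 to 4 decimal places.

cable 1: Δx=2.0000, Δy=-4.0000; L_1 = √(Δx²+Δy²) = 4.4721
cable 2: Δx=5.0000, Δy=-4.0000; L_2 = √(Δx²+Δy²) = 6.4031
cable 3: Δx=5.0000, Δy=6.0000; L_3 = √(Δx²+Δy²) = 7.8102

(4.4721, 6.4031, 7.8102)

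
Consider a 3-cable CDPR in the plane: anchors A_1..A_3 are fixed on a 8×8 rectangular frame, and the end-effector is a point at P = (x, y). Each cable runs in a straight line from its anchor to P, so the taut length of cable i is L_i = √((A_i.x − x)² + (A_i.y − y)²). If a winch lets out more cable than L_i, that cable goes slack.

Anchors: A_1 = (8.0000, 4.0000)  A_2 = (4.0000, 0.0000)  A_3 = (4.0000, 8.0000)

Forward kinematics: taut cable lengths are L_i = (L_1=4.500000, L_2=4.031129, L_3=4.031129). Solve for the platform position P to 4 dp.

expand ‖A_i−P‖²=L_i² and subtract eq 1 (c_i ≔ ‖A_i‖²−L_i²)
c_1 = 64.0000+16.0000−20.2500 = 59.7500
eq1−eq2 → [8.0000  8.0000]·P = 60.0000
eq1−eq3 → [8.0000  -8.0000]·P = -4.0000
2×2 solve → P = (3.5000, 4.0000)

(3.5000, 4.0000)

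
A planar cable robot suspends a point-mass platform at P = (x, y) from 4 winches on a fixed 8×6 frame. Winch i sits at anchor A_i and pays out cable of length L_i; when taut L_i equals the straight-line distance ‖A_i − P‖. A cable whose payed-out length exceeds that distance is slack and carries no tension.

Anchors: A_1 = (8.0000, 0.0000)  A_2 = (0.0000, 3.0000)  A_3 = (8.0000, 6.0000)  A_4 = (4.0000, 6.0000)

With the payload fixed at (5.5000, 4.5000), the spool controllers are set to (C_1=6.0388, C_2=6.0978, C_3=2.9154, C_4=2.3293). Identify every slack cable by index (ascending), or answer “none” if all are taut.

1, 2, 4

cable 1: √((2.5000)²+(-4.5000)²)=5.1478, C_1=6.0388: slack
cable 2: √((-5.5000)²+(-1.5000)²)=5.7009, C_2=6.0978: slack
cable 3: √((2.5000)²+(1.5000)²)=2.9155, C_3=2.9154: taut
cable 4: √((-1.5000)²+(1.5000)²)=2.1213, C_4=2.3293: slack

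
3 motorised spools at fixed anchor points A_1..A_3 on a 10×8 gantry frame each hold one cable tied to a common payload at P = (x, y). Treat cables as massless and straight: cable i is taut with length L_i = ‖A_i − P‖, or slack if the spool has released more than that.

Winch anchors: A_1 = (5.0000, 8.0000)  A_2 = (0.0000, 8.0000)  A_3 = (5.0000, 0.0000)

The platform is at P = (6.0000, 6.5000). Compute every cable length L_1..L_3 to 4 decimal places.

(1.8028, 6.1847, 6.5765)

cable 1: Δx=-1.0000, Δy=1.5000; L_1 = √(Δx²+Δy²) = 1.8028
cable 2: Δx=-6.0000, Δy=1.5000; L_2 = √(Δx²+Δy²) = 6.1847
cable 3: Δx=-1.0000, Δy=-6.5000; L_3 = √(Δx²+Δy²) = 6.5765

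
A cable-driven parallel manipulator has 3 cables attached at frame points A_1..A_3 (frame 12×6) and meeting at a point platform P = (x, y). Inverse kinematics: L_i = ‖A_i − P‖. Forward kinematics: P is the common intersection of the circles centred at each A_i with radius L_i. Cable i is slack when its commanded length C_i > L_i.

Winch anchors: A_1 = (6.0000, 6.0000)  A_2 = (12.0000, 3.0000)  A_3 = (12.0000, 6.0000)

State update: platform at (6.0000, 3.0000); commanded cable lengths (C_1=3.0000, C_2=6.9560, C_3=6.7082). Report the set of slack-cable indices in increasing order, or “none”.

2

cable 1: √((0.0000)²+(3.0000)²)=3.0000, C_1=3.0000: taut
cable 2: √((6.0000)²+(0.0000)²)=6.0000, C_2=6.9560: slack
cable 3: √((6.0000)²+(3.0000)²)=6.7082, C_3=6.7082: taut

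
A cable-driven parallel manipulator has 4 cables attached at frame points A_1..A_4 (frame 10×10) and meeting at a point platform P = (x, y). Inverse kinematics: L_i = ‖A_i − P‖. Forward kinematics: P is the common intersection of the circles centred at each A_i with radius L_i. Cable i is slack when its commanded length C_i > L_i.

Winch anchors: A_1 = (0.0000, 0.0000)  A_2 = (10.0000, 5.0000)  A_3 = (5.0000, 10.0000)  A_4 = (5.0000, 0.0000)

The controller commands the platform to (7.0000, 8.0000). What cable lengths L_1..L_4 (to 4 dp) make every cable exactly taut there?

L_1 = √((0.0000−7.0000)² + (0.0000−8.0000)²) = 10.6301
L_2 = √((10.0000−7.0000)² + (5.0000−8.0000)²) = 4.2426
L_3 = √((5.0000−7.0000)² + (10.0000−8.0000)²) = 2.8284
L_4 = √((5.0000−7.0000)² + (0.0000−8.0000)²) = 8.2462

(10.6301, 4.2426, 2.8284, 8.2462)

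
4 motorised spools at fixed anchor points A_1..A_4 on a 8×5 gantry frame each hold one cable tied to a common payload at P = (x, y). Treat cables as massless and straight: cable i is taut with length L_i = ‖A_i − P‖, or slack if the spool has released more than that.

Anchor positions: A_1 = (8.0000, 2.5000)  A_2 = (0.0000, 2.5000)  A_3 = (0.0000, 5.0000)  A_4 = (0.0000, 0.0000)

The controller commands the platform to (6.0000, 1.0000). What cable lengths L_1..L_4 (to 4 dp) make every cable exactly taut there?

(2.5000, 6.1847, 7.2111, 6.0828)

cable 1: Δx=2.0000, Δy=1.5000; L_1 = √(Δx²+Δy²) = 2.5000
cable 2: Δx=-6.0000, Δy=1.5000; L_2 = √(Δx²+Δy²) = 6.1847
cable 3: Δx=-6.0000, Δy=4.0000; L_3 = √(Δx²+Δy²) = 7.2111
cable 4: Δx=-6.0000, Δy=-1.0000; L_4 = √(Δx²+Δy²) = 6.0828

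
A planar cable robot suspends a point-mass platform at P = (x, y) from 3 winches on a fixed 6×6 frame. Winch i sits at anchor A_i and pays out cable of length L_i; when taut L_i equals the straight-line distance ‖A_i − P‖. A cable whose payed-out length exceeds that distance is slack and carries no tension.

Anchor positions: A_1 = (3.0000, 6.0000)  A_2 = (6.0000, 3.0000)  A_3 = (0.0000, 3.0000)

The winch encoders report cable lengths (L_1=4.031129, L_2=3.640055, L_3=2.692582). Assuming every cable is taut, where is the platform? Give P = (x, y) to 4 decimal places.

circle eqns → linear via eq_j − eq_1; set c_j = A_j·A_j − L_j²
c_1 = 9.0000+36.0000−16.2500 = 28.7500
-6.0000·x + 6.0000·y = c_1−c_2 = -3.0000
6.0000·x + 6.0000·y = c_1−c_3 = 27.0000
solve first two rows → x=2.5000, y=2.0000

(2.5000, 2.0000)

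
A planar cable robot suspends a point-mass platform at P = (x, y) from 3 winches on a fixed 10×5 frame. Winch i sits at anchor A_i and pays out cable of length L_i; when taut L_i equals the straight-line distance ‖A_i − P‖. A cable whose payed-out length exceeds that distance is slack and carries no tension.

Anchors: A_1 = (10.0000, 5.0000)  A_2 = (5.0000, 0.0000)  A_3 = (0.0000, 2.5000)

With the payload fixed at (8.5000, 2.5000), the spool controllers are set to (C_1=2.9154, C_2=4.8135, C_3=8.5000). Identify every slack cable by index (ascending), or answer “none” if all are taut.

cable 1: L_1 = ‖A_1−P‖ = 2.9155;  C_1 = 2.9154 → taut
cable 2: L_2 = ‖A_2−P‖ = 4.3012;  C_2 = 4.8135 → slack
cable 3: L_3 = ‖A_3−P‖ = 8.5000;  C_3 = 8.5000 → taut

2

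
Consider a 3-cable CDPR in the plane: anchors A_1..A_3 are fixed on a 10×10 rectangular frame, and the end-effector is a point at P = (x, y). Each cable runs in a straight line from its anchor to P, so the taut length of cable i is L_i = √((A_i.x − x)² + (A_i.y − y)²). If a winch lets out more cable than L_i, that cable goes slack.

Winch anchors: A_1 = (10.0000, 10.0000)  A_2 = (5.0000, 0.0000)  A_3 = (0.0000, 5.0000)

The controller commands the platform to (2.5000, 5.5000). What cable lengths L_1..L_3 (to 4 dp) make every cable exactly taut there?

cable 1: Δx=7.5000, Δy=4.5000; L_1 = √(Δx²+Δy²) = 8.7464
cable 2: Δx=2.5000, Δy=-5.5000; L_2 = √(Δx²+Δy²) = 6.0415
cable 3: Δx=-2.5000, Δy=-0.5000; L_3 = √(Δx²+Δy²) = 2.5495

(8.7464, 6.0415, 2.5495)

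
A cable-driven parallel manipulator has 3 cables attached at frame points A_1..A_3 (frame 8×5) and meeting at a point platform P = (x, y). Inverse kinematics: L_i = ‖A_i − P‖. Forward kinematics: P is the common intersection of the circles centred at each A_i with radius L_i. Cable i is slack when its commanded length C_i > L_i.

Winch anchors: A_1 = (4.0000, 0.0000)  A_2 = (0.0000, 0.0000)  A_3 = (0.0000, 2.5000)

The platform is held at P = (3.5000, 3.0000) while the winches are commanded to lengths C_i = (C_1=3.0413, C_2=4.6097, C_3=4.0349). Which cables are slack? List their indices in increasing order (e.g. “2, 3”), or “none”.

cable 1: L_1 = ‖A_1−P‖ = 3.0414;  C_1 = 3.0413 → taut
cable 2: L_2 = ‖A_2−P‖ = 4.6098;  C_2 = 4.6097 → taut
cable 3: L_3 = ‖A_3−P‖ = 3.5355;  C_3 = 4.0349 → slack

3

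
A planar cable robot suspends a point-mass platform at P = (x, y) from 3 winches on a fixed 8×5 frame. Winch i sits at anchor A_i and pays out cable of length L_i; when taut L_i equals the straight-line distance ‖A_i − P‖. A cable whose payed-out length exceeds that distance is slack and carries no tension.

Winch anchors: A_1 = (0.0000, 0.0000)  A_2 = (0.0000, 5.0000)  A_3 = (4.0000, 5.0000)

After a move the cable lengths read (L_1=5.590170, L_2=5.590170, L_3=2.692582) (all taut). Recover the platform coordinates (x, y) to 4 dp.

(5.0000, 2.5000)

expand ‖A_i−P‖²=L_i² and subtract eq 1 (c_i ≔ ‖A_i‖²−L_i²)
c_1 = 0.0000+0.0000−31.2500 = -31.2500
eq1−eq2 → [0.0000  -10.0000]·P = -25.0000
eq1−eq3 → [-8.0000  -10.0000]·P = -65.0000
2×2 solve → P = (5.0000, 2.5000)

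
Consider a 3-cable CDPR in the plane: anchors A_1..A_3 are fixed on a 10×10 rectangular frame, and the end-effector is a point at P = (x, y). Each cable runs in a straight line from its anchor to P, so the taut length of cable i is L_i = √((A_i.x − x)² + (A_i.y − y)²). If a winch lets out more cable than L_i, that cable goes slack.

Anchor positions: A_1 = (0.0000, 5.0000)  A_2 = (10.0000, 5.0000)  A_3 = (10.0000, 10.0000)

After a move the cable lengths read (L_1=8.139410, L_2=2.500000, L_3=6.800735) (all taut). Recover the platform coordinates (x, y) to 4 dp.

(8.0000, 3.5000)

circle eqns → linear via eq_j − eq_1; set c_j = A_j·A_j − L_j²
c_1 = 0.0000+25.0000−66.2500 = -41.2500
-20.0000·x + 0.0000·y = c_1−c_2 = -160.0000
-20.0000·x − 10.0000·y = c_1−c_3 = -195.0000
solve first two rows → x=8.0000, y=3.5000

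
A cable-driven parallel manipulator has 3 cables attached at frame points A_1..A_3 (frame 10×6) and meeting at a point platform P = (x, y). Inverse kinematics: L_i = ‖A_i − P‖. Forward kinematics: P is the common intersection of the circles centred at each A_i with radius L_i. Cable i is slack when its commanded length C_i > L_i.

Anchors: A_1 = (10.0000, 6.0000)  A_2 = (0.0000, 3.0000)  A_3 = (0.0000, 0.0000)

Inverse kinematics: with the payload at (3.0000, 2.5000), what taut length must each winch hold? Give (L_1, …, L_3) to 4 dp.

(7.8262, 3.0414, 3.9051)

cable 1: Δx=7.0000, Δy=3.5000; L_1 = √(Δx²+Δy²) = 7.8262
cable 2: Δx=-3.0000, Δy=0.5000; L_2 = √(Δx²+Δy²) = 3.0414
cable 3: Δx=-3.0000, Δy=-2.5000; L_3 = √(Δx²+Δy²) = 3.9051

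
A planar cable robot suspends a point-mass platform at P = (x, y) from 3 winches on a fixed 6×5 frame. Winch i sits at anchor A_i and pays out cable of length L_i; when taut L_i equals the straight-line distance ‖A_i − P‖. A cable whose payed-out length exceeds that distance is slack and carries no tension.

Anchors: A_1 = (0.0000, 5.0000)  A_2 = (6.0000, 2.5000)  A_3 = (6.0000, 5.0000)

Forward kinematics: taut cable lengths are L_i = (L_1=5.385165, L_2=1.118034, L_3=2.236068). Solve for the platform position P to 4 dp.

expand ‖A_i−P‖²=L_i² and subtract eq 1 (q_i ≔ ‖A_i‖²−L_i²)
q_1 = 0.0000+25.0000−29.0000 = -4.0000
eq1−eq2 → [-12.0000  5.0000]·P = -45.0000
eq1−eq3 → [-12.0000  0.0000]·P = -60.0000
2×2 solve → P = (5.0000, 3.0000)

(5.0000, 3.0000)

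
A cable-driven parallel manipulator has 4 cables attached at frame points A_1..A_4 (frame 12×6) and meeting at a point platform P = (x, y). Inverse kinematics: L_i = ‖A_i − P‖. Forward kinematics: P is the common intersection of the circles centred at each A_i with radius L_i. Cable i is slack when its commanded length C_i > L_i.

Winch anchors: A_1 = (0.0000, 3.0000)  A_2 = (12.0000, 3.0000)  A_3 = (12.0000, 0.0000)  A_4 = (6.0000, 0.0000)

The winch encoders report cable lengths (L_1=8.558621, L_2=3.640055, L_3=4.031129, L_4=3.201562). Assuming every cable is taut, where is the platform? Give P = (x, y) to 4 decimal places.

(8.5000, 2.0000)

each cable: (A_i−P)·(A_i−P) = L_i²; let k_i = ‖A_i‖²−L_i²
k_1 = 0.0000+9.0000−73.2500 = -64.2500
row 1: -24.0000x + 0.0000y = -204.0000  (k_2=139.7500)
row 2: -24.0000x + 6.0000y = -192.0000  (k_3=127.7500)
row 3: -12.0000x + 6.0000y = -90.0000  (k_4=25.7500)
Cramer on rows 1–2 → x = 8.5000, y = 2.0000
check cable 4: ‖A_4−P‖² = 10.2500 ≈ L_4² = 10.2500 ✓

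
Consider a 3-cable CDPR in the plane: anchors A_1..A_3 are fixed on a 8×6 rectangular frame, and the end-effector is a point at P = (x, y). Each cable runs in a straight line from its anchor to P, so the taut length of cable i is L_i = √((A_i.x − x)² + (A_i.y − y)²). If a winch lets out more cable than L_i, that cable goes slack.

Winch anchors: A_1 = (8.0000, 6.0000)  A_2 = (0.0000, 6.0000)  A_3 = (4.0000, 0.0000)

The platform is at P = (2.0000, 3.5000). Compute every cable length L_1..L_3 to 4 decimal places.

(6.5000, 3.2016, 4.0311)

L_1: Δ = A_1−P = (6.0000, 2.5000) → ‖Δ‖ = √42.2500 = 6.5000
L_2: Δ = A_2−P = (-2.0000, 2.5000) → ‖Δ‖ = √10.2500 = 3.2016
L_3: Δ = A_3−P = (2.0000, -3.5000) → ‖Δ‖ = √16.2500 = 4.0311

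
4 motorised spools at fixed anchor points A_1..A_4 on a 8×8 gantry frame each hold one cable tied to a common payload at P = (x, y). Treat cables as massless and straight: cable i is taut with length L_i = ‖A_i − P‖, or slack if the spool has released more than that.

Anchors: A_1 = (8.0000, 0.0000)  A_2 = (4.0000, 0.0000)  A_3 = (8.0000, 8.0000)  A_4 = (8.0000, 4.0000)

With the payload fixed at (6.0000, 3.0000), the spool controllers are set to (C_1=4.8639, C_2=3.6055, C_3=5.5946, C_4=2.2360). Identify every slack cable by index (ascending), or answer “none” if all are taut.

1, 3

i=1: geometric 3.6056 vs commanded 4.8639 ⇒ slack
i=2: geometric 3.6056 vs commanded 3.6055 ⇒ taut
i=3: geometric 5.3852 vs commanded 5.5946 ⇒ slack
i=4: geometric 2.2361 vs commanded 2.2360 ⇒ taut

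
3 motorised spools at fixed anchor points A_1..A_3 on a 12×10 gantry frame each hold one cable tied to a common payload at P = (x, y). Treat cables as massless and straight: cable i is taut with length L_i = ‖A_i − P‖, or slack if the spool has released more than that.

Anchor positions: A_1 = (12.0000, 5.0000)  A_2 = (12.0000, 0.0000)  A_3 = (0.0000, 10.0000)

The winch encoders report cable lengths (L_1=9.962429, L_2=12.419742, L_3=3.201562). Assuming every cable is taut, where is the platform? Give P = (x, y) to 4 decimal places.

(2.5000, 8.0000)

each cable: (A_i−P)·(A_i−P) = L_i²; let q_i = ‖A_i‖²−L_i²
q_1 = 144.0000+25.0000−99.2500 = 69.7500
row 1: 0.0000x + 10.0000y = 80.0000  (q_2=-10.2500)
row 2: 24.0000x − 10.0000y = -20.0000  (q_3=89.7500)
Cramer on rows 1–2 → x = 2.5000, y = 8.0000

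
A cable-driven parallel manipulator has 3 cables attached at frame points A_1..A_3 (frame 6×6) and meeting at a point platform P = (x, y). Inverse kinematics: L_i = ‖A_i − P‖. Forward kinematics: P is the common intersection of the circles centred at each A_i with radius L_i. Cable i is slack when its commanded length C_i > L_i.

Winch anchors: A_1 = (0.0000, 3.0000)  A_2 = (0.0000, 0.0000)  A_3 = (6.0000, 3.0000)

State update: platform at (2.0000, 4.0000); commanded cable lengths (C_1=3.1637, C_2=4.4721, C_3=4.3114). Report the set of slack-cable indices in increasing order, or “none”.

cable 1: √((-2.0000)²+(-1.0000)²)=2.2361, C_1=3.1637: slack
cable 2: √((-2.0000)²+(-4.0000)²)=4.4721, C_2=4.4721: taut
cable 3: √((4.0000)²+(-1.0000)²)=4.1231, C_3=4.3114: slack

1, 3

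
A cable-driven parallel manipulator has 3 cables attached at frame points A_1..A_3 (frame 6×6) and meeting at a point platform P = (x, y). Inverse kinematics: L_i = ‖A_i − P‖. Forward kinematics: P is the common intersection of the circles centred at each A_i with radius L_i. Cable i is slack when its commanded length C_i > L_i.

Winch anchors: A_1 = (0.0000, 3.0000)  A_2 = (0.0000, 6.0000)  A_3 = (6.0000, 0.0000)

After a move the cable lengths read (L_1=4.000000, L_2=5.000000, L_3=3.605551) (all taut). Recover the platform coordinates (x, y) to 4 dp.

expand ‖A_i−P‖²=L_i² and subtract eq 1 (c_i ≔ ‖A_i‖²−L_i²)
c_1 = 0.0000+9.0000−16.0000 = -7.0000
eq1−eq2 → [0.0000  -6.0000]·P = -18.0000
eq1−eq3 → [-12.0000  6.0000]·P = -30.0000
2×2 solve → P = (4.0000, 3.0000)

(4.0000, 3.0000)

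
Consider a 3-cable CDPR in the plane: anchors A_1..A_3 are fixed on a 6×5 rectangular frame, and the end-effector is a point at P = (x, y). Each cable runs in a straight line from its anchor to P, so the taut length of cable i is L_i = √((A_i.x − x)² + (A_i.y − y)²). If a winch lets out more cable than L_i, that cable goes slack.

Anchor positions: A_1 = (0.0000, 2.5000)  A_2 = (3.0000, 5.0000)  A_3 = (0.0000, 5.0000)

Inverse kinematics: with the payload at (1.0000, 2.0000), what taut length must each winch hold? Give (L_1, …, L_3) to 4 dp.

(1.1180, 3.6056, 3.1623)

L_1: Δ = A_1−P = (-1.0000, 0.5000) → ‖Δ‖ = √1.2500 = 1.1180
L_2: Δ = A_2−P = (2.0000, 3.0000) → ‖Δ‖ = √13.0000 = 3.6056
L_3: Δ = A_3−P = (-1.0000, 3.0000) → ‖Δ‖ = √10.0000 = 3.1623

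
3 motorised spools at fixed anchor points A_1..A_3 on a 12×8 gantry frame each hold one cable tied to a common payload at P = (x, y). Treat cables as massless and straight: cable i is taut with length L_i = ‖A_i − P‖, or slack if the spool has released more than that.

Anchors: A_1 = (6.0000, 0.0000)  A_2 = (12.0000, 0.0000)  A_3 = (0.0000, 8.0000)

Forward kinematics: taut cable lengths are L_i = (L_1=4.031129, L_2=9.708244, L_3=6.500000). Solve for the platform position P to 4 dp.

(2.5000, 2.0000)

expand ‖A_i−P‖²=L_i² and subtract eq 1 (c_i ≔ ‖A_i‖²−L_i²)
c_1 = 36.0000+0.0000−16.2500 = 19.7500
eq1−eq2 → [-12.0000  0.0000]·P = -30.0000
eq1−eq3 → [12.0000  -16.0000]·P = -2.0000
2×2 solve → P = (2.5000, 2.0000)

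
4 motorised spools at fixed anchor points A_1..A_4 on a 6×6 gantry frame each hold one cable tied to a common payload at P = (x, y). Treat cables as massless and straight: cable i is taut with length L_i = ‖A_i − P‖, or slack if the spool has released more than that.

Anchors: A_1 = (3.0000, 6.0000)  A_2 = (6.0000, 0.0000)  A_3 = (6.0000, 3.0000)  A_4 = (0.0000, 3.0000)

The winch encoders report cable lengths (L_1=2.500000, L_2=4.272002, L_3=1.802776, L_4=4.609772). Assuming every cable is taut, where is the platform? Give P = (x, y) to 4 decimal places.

(4.5000, 4.0000)

expand ‖A_i−P‖²=L_i² and subtract eq 1 (k_i ≔ ‖A_i‖²−L_i²)
k_1 = 9.0000+36.0000−6.2500 = 38.7500
eq1−eq2 → [-6.0000  12.0000]·P = 21.0000
eq1−eq3 → [-6.0000  6.0000]·P = -3.0000
eq1−eq4 → [6.0000  6.0000]·P = 51.0000
2×2 solve → P = (4.5000, 4.0000)
check cable 4: ‖A_4−P‖² = 21.2500 ≈ L_4² = 21.2500 ✓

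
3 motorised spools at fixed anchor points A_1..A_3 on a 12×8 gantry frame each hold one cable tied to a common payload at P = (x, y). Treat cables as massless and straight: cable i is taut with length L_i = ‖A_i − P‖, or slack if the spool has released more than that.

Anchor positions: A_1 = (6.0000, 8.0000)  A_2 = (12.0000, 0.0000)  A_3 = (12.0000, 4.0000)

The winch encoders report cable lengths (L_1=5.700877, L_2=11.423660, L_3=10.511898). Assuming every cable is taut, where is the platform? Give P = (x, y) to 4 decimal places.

each cable: (A_i−P)·(A_i−P) = L_i²; let c_i = ‖A_i‖²−L_i²
c_1 = 36.0000+64.0000−32.5000 = 67.5000
row 1: -12.0000x + 16.0000y = 54.0000  (c_2=13.5000)
row 2: -12.0000x + 8.0000y = 18.0000  (c_3=49.5000)
Cramer on rows 1–2 → x = 1.5000, y = 4.5000

(1.5000, 4.5000)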